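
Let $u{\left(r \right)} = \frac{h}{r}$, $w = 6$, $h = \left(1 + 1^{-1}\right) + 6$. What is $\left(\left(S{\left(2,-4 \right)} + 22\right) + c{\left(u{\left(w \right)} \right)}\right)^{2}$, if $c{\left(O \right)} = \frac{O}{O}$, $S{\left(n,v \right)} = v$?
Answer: $361$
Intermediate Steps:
$h = 8$ ($h = \left(1 + 1\right) + 6 = 2 + 6 = 8$)
$u{\left(r \right)} = \frac{8}{r}$
$c{\left(O \right)} = 1$
$\left(\left(S{\left(2,-4 \right)} + 22\right) + c{\left(u{\left(w \right)} \right)}\right)^{2} = \left(\left(-4 + 22\right) + 1\right)^{2} = \left(18 + 1\right)^{2} = 19^{2} = 361$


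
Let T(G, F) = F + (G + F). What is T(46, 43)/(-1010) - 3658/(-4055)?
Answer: 315932/409555 ≈ 0.77140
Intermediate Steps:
T(G, F) = G + 2*F (T(G, F) = F + (F + G) = G + 2*F)
T(46, 43)/(-1010) - 3658/(-4055) = (46 + 2*43)/(-1010) - 3658/(-4055) = (46 + 86)*(-1/1010) - 3658*(-1/4055) = 132*(-1/1010) + 3658/4055 = -66/505 + 3658/4055 = 315932/409555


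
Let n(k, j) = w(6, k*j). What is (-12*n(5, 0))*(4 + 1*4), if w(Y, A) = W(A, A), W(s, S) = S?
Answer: 0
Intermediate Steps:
w(Y, A) = A
n(k, j) = j*k (n(k, j) = k*j = j*k)
(-12*n(5, 0))*(4 + 1*4) = (-0*5)*(4 + 1*4) = (-12*0)*(4 + 4) = 0*8 = 0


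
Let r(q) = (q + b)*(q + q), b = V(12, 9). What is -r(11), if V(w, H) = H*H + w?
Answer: -2288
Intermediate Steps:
V(w, H) = w + H² (V(w, H) = H² + w = w + H²)
b = 93 (b = 12 + 9² = 12 + 81 = 93)
r(q) = 2*q*(93 + q) (r(q) = (q + 93)*(q + q) = (93 + q)*(2*q) = 2*q*(93 + q))
-r(11) = -2*11*(93 + 11) = -2*11*104 = -1*2288 = -2288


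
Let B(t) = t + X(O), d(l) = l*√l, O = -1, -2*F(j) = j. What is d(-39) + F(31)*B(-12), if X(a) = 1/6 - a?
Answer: 2015/12 - 39*I*√39 ≈ 167.92 - 243.55*I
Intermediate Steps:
F(j) = -j/2
X(a) = ⅙ - a
d(l) = l^(3/2)
B(t) = 7/6 + t (B(t) = t + (⅙ - 1*(-1)) = t + (⅙ + 1) = t + 7/6 = 7/6 + t)
d(-39) + F(31)*B(-12) = (-39)^(3/2) + (-½*31)*(7/6 - 12) = -39*I*√39 - 31/2*(-65/6) = -39*I*√39 + 2015/12 = 2015/12 - 39*I*√39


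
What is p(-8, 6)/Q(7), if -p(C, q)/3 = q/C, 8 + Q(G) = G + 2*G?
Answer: 9/52 ≈ 0.17308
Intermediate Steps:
Q(G) = -8 + 3*G (Q(G) = -8 + (G + 2*G) = -8 + 3*G)
p(C, q) = -3*q/C
p(-8, 6)/Q(7) = (-3*6/(-8))/(-8 + 3*7) = (-3*6*(-⅛))/(-8 + 21) = (9/4)/13 = (9/4)*(1/13) = 9/52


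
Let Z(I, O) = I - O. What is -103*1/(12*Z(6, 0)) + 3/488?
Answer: -782/549 ≈ -1.4244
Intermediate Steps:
-103*1/(12*Z(6, 0)) + 3/488 = -103*1/(12*(6 - 1*0)) + 3/488 = -103*1/(12*(6 + 0)) + 3*(1/488) = -103/(6*12) + 3/488 = -103/72 + 3/488 = -782/549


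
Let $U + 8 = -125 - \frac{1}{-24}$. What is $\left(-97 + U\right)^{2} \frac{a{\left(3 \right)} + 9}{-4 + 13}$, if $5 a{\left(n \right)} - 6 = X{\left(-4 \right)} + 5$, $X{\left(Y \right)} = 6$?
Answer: $\frac{944240191}{12960} \approx 72858.0$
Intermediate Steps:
$U = - \frac{3191}{24}$ ($U = -8 - \frac{2999}{24} = - \frac{3191}{24} \approx -132.96$)
$a{\left(n \right)} = \frac{17}{5}$ ($a{\left(n \right)} = \frac{6}{5} + \frac{6 + 5}{5} = \frac{6}{5} + \frac{1}{5} \cdot 11 = \frac{6}{5} + \frac{11}{5} = \frac{17}{5}$)
$\left(-97 + U\right)^{2} \frac{a{\left(3 \right)} + 9}{-4 + 13} = \left(-97 - \frac{3191}{24}\right)^{2} \frac{\frac{17}{5} + 9}{-4 + 13} = \left(- \frac{5519}{24}\right)^{2} \frac{62}{5 \cdot 9} = \frac{30459361 \cdot \frac{62}{5} \cdot \frac{1}{9}}{576} = \frac{30459361}{576} \cdot \frac{62}{45} = \frac{944240191}{12960}$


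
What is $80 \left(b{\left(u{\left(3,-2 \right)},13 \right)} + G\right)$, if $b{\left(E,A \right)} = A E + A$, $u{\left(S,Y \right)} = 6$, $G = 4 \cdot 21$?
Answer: $14000$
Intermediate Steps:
$G = 84$
$b{\left(E,A \right)} = A + A E$
$80 \left(b{\left(u{\left(3,-2 \right)},13 \right)} + G\right) = 80 \left(13 \left(1 + 6\right) + 84\right) = 80 \left(13 \cdot 7 + 84\right) = 80 \left(91 + 84\right) = 80 \cdot 175 = 14000$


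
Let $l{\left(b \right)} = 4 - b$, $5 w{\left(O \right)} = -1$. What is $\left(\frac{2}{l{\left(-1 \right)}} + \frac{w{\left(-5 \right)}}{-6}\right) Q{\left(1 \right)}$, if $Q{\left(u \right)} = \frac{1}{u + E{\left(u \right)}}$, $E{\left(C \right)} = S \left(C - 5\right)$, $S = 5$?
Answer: $- \frac{13}{570} \approx -0.022807$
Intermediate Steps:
$w{\left(O \right)} = - \frac{1}{5}$ ($w{\left(O \right)} = \frac{1}{5} \left(-1\right) = - \frac{1}{5}$)
$E{\left(C \right)} = -25 + 5 C$ ($E{\left(C \right)} = 5 \left(C - 5\right) = 5 \left(-5 + C\right) = -25 + 5 C$)
$Q{\left(u \right)} = \frac{1}{-25 + 6 u}$ ($Q{\left(u \right)} = \frac{1}{u + \left(-25 + 5 u\right)} = \frac{1}{-25 + 6 u}$)
$\left(\frac{2}{l{\left(-1 \right)}} + \frac{w{\left(-5 \right)}}{-6}\right) Q{\left(1 \right)} = \frac{\frac{2}{4 - -1} - \frac{1}{5 \left(-6\right)}}{-25 + 6 \cdot 1} = \frac{\frac{2}{4 + 1} - - \frac{1}{30}}{-25 + 6} = \frac{\frac{2}{5} + \frac{1}{30}}{-19} = \left(2 \cdot \frac{1}{5} + \frac{1}{30}\right) \left(- \frac{1}{19}\right) = \left(\frac{2}{5} + \frac{1}{30}\right) \left(- \frac{1}{19}\right) = \frac{13}{30} \left(- \frac{1}{19}\right) = - \frac{13}{570}$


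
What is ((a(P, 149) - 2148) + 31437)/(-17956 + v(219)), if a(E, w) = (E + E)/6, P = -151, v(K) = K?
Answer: -87716/53211 ≈ -1.6485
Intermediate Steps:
a(E, w) = E/3 (a(E, w) = (2*E)/6 = E/3)
((a(P, 149) - 2148) + 31437)/(-17956 + v(219)) = (((1/3)*(-151) - 2148) + 31437)/(-17956 + 219) = ((-151/3 - 2148) + 31437)/(-17737) = (-6595/3 + 31437)*(-1/17737) = (87716/3)*(-1/17737) = -87716/53211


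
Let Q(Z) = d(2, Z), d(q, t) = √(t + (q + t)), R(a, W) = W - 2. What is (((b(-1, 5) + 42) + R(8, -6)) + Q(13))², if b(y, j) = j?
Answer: 1549 + 156*√7 ≈ 1961.7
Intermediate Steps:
R(a, W) = -2 + W
d(q, t) = √(q + 2*t)
Q(Z) = √(2 + 2*Z)
(((b(-1, 5) + 42) + R(8, -6)) + Q(13))² = (((5 + 42) + (-2 - 6)) + √(2 + 2*13))² = ((47 - 8) + √(2 + 26))² = (39 + √28)² = (39 + 2*√7)²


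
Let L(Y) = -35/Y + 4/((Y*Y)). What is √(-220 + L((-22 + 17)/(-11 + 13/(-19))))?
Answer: I*√2526514/95 ≈ 16.732*I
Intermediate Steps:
L(Y) = -35/Y + 4/Y² (L(Y) = -35/Y + 4/(Y²) = -35/Y + 4/Y²)
√(-220 + L((-22 + 17)/(-11 + 13/(-19)))) = √(-220 + (4 - 35*(-22 + 17)/(-11 + 13/(-19)))/((-22 + 17)/(-11 + 13/(-19)))²) = √(-220 + (4 - (-175)/(-11 + 13*(-1/19)))/(-5/(-11 + 13*(-1/19)))²) = √(-220 + (4 - (-175)/(-11 - 13/19))/(-5/(-11 - 13/19))²) = √(-220 + (4 - (-175)/(-222/19))/(-5/(-222/19))²) = √(-220 + (4 - (-175)*(-19)/222)/(-5*(-19/222))²) = √(-220 + (4 - 35*95/222)/(95/222)²) = √(-220 + 49284*(4 - 3325/222)/9025) = √(-220 + (49284/9025)*(-2437/222)) = √(-220 - 541014/9025) = √(-2526514/9025) = I*√2526514/95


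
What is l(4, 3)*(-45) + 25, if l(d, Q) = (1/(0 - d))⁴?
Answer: 6355/256 ≈ 24.824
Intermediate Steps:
l(d, Q) = d⁻⁴ (l(d, Q) = (1/(-d))⁴ = (-1/d)⁴ = d⁻⁴)
l(4, 3)*(-45) + 25 = -45/4⁴ + 25 = (1/256)*(-45) + 25 = -45/256 + 25 = 6355/256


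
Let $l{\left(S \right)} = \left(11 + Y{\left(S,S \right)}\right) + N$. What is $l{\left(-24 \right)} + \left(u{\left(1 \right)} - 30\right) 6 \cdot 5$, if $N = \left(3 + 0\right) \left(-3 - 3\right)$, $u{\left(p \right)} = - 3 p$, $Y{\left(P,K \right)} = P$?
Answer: $-1021$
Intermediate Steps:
$N = -18$ ($N = 3 \left(-6\right) = -18$)
$l{\left(S \right)} = -7 + S$ ($l{\left(S \right)} = \left(11 + S\right) - 18 = -7 + S$)
$l{\left(-24 \right)} + \left(u{\left(1 \right)} - 30\right) 6 \cdot 5 = \left(-7 - 24\right) + \left(\left(-3\right) 1 - 30\right) 6 \cdot 5 = -31 + \left(-3 - 30\right) 30 = -31 - 990 = -1021$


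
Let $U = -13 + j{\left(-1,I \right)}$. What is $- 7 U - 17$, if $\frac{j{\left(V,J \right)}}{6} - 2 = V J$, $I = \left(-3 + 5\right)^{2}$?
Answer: $158$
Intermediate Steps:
$I = 4$ ($I = 2^{2} = 4$)
$j{\left(V,J \right)} = 12 + 6 J V$ ($j{\left(V,J \right)} = 12 + 6 V J = 12 + 6 J V$)
$U = -25$ ($U = -13 + \left(12 + 6 \cdot 4 \left(-1\right)\right) = -13 + \left(12 - 24\right) = -13 - 12 = -25$)
$- 7 U - 17 = \left(-7\right) \left(-25\right) - 17 = 175 - 17 = 158$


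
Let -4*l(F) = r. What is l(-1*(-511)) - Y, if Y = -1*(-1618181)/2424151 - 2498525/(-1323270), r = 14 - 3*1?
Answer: -6807823822805/1283122517508 ≈ -5.3057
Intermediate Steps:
r = 11 (r = 14 - 3 = 11)
l(F) = -11/4 (l(F) = -¼*11 = -11/4)
Y = 1639618449829/641561258754 (Y = 1618181*(1/2424151) - 2498525*(-1/1323270) = 1618181/2424151 + 499705/264654 = 1639618449829/641561258754 ≈ 2.5557)
l(-1*(-511)) - Y = -11/4 - 1*1639618449829/641561258754 = -11/4 - 1639618449829/641561258754 = -6807823822805/1283122517508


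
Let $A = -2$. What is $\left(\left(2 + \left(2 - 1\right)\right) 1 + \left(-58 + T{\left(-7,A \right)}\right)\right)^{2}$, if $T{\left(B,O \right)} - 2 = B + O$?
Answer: $3844$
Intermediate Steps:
$T{\left(B,O \right)} = 2 + B + O$ ($T{\left(B,O \right)} = 2 + \left(B + O\right) = 2 + B + O$)
$\left(\left(2 + \left(2 - 1\right)\right) 1 + \left(-58 + T{\left(-7,A \right)}\right)\right)^{2} = \left(\left(2 + \left(2 - 1\right)\right) 1 - 65\right)^{2} = \left(\left(2 + 1\right) 1 - 65\right)^{2} = \left(3 \cdot 1 - 65\right)^{2} = \left(3 - 65\right)^{2} = \left(-62\right)^{2} = 3844$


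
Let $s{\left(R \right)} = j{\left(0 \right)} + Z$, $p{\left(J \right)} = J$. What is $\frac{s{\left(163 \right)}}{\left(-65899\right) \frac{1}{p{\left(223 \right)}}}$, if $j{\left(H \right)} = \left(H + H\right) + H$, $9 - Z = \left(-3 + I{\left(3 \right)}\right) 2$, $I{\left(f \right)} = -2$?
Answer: $- \frac{4237}{65899} \approx -0.064295$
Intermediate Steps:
$Z = 19$ ($Z = 9 - \left(-3 - 2\right) 2 = 9 - \left(-5\right) 2 = 9 - -10 = 9 + 10 = 19$)
$j{\left(H \right)} = 3 H$ ($j{\left(H \right)} = 2 H + H = 3 H$)
$s{\left(R \right)} = 19$ ($s{\left(R \right)} = 3 \cdot 0 + 19 = 0 + 19 = 19$)
$\frac{s{\left(163 \right)}}{\left(-65899\right) \frac{1}{p{\left(223 \right)}}} = \frac{19}{\left(-65899\right) \frac{1}{223}} = \frac{19}{- \frac{65899}{223}} = 19 \left(- \frac{223}{65899}\right) = - \frac{4237}{65899}$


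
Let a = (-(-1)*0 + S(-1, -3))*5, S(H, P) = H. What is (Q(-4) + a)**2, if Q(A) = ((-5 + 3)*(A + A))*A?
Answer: 4761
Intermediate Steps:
a = -5 (a = (-(-1)*0 - 1)*5 = (-1*0 - 1)*5 = (0 - 1)*5 = -1*5 = -5)
Q(A) = -4*A**2 (Q(A) = (-4*A)*A = -4*A**2)
(Q(-4) + a)**2 = (-4*(-4)**2 - 5)**2 = (-4*16 - 5)**2 = (-64 - 5)**2 = (-69)**2 = 4761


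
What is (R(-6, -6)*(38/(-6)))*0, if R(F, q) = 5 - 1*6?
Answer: 0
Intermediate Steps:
R(F, q) = -1 (R(F, q) = 5 - 6 = -1)
(R(-6, -6)*(38/(-6)))*0 = -38/(-6)*0 = -38*(-1)/6*0 = -1*(-19/3)*0 = (19/3)*0 = 0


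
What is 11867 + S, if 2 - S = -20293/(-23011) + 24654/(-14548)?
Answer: 1986793169481/167382014 ≈ 11870.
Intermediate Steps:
S = 470809343/167382014 (S = 2 - (-20293/(-23011) + 24654/(-14548)) = 2 - (-20293*(-1/23011) + 24654*(-1/14548)) = 2 - (20293/23011 - 12327/7274) = 2 - 1*(-136045315/167382014) = 2 + 136045315/167382014 = 470809343/167382014 ≈ 2.8128)
11867 + S = 11867 + 470809343/167382014 = 1986793169481/167382014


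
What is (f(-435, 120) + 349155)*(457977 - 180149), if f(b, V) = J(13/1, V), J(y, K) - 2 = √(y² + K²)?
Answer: 97005590996 + 277828*√14569 ≈ 9.7039e+10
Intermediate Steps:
J(y, K) = 2 + √(K² + y²) (J(y, K) = 2 + √(y² + K²) = 2 + √(K² + y²))
f(b, V) = 2 + √(169 + V²) (f(b, V) = 2 + √(V² + (13/1)²) = 2 + √(V² + (13*1)²) = 2 + √(V² + 13²) = 2 + √(V² + 169) = 2 + √(169 + V²))
(f(-435, 120) + 349155)*(457977 - 180149) = ((2 + √(169 + 120²)) + 349155)*(457977 - 180149) = ((2 + √(169 + 14400)) + 349155)*277828 = ((2 + √14569) + 349155)*277828 = (349157 + √14569)*277828 = 97005590996 + 277828*√14569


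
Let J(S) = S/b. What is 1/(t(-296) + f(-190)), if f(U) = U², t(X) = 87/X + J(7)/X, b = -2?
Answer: 592/21371033 ≈ 2.7701e-5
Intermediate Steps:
J(S) = -S/2 (J(S) = S/(-2) = S*(-½) = -S/2)
t(X) = 167/(2*X) (t(X) = 87/X + (-½*7)/X = 87/X - 7/(2*X) = 167/(2*X))
1/(t(-296) + f(-190)) = 1/((167/2)/(-296) + (-190)²) = 1/((167/2)*(-1/296) + 36100) = 1/(-167/592 + 36100) = 1/(21371033/592) = 592/21371033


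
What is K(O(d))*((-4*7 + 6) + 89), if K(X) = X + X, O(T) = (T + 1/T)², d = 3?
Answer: 13400/9 ≈ 1488.9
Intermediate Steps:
K(X) = 2*X
K(O(d))*((-4*7 + 6) + 89) = (2*((1 + 3²)²/3²))*((-4*7 + 6) + 89) = (2*((1 + 9)²/9))*((-28 + 6) + 89) = (2*((⅑)*10²))*(-22 + 89) = (2*((⅑)*100))*67 = (2*(100/9))*67 = (200/9)*67 = 13400/9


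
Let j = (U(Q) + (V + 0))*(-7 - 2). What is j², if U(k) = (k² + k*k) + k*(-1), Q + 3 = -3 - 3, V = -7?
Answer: 2178576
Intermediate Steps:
Q = -9 (Q = -3 + (-3 - 3) = -3 - 6 = -9)
U(k) = -k + 2*k² (U(k) = (k² + k²) - k = 2*k² - k = -k + 2*k²)
j = -1476 (j = (-9*(-1 + 2*(-9)) + (-7 + 0))*(-7 - 2) = (-9*(-1 - 18) - 7)*(-9) = (-9*(-19) - 7)*(-9) = (171 - 7)*(-9) = 164*(-9) = -1476)
j² = (-1476)² = 2178576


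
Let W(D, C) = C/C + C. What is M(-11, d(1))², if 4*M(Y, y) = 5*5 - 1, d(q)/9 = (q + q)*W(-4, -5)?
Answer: 36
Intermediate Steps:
W(D, C) = 1 + C
d(q) = -72*q (d(q) = 9*((q + q)*(1 - 5)) = 9*((2*q)*(-4)) = 9*(-8*q) = -72*q)
M(Y, y) = 6 (M(Y, y) = (5*5 - 1)/4 = (25 - 1)/4 = (¼)*24 = 6)
M(-11, d(1))² = 6² = 36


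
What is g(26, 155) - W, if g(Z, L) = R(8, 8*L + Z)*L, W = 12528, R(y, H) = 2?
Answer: -12218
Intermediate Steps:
g(Z, L) = 2*L
g(26, 155) - W = 2*155 - 1*12528 = 310 - 12528 = -12218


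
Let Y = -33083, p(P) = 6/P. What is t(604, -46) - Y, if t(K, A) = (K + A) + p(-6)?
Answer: 33640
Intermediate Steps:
t(K, A) = -1 + A + K (t(K, A) = (K + A) + 6/(-6) = (A + K) + 6*(-⅙) = (A + K) - 1 = -1 + A + K)
t(604, -46) - Y = (-1 - 46 + 604) - 1*(-33083) = 557 + 33083 = 33640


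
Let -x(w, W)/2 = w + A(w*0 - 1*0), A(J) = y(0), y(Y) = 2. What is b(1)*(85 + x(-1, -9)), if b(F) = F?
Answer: 83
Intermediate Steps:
A(J) = 2
x(w, W) = -4 - 2*w (x(w, W) = -2*(w + 2) = -2*(2 + w) = -4 - 2*w)
b(1)*(85 + x(-1, -9)) = 1*(85 + (-4 - 2*(-1))) = 1*(85 + (-4 + 2)) = 1*(85 - 2) = 1*83 = 83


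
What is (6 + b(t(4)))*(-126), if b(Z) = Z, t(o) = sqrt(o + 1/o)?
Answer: -756 - 63*sqrt(17) ≈ -1015.8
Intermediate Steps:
(6 + b(t(4)))*(-126) = (6 + sqrt(4 + 1/4))*(-126) = (6 + sqrt(17/4))*(-126) = (6 + sqrt(17)/2)*(-126) = -756 - 63*sqrt(17)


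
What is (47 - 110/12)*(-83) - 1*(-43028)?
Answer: 239327/6 ≈ 39888.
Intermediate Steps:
(47 - 110/12)*(-83) - 1*(-43028) = (47 - 110*1/12)*(-83) + 43028 = (47 - 55/6)*(-83) + 43028 = (227/6)*(-83) + 43028 = -18841/6 + 43028 = 239327/6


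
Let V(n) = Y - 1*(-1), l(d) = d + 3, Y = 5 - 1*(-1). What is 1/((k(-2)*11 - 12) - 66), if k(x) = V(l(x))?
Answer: -1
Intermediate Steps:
Y = 6 (Y = 5 + 1 = 6)
l(d) = 3 + d
V(n) = 7 (V(n) = 6 - 1*(-1) = 6 + 1 = 7)
k(x) = 7
1/((k(-2)*11 - 12) - 66) = 1/((7*11 - 12) - 66) = 1/((77 - 12) - 66) = 1/(65 - 66) = 1/(-1) = -1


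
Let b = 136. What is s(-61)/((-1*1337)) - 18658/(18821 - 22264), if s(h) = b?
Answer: 24477498/4603291 ≈ 5.3174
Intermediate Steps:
s(h) = 136
s(-61)/((-1*1337)) - 18658/(18821 - 22264) = 136/((-1*1337)) - 18658/(18821 - 22264) = 136/(-1337) - 18658/(-3443) = 136*(-1/1337) - 18658*(-1/3443) = -136/1337 + 18658/3443 = 24477498/4603291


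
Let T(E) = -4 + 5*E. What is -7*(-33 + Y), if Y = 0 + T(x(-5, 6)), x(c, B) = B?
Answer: 49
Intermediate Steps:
Y = 26 (Y = 0 + (-4 + 5*6) = 0 + (-4 + 30) = 0 + 26 = 26)
-7*(-33 + Y) = -7*(-33 + 26) = -7*(-7) = 49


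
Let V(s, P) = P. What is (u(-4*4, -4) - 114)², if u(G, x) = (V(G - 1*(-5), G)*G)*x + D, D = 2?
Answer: 1290496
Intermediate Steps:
u(G, x) = 2 + x*G² (u(G, x) = (G*G)*x + 2 = G²*x + 2 = x*G² + 2 = 2 + x*G²)
(u(-4*4, -4) - 114)² = ((2 - 4*(-4*4)²) - 114)² = ((2 - 4*(-16)²) - 114)² = ((2 - 4*256) - 114)² = ((2 - 1024) - 114)² = (-1022 - 114)² = (-1136)² = 1290496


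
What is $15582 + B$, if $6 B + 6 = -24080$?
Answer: $\frac{34703}{3} \approx 11568.0$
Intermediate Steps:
$B = - \frac{12043}{3}$ ($B = -1 + \frac{1}{6} \left(-24080\right) = -1 - \frac{12040}{3} = - \frac{12043}{3} \approx -4014.3$)
$15582 + B = 15582 - \frac{12043}{3} = \frac{34703}{3}$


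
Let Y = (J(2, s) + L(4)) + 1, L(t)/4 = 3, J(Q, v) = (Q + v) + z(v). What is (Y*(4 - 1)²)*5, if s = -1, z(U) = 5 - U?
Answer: 900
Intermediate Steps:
J(Q, v) = 5 + Q (J(Q, v) = (Q + v) + (5 - v) = 5 + Q)
L(t) = 12 (L(t) = 4*3 = 12)
Y = 20 (Y = ((5 + 2) + 12) + 1 = (7 + 12) + 1 = 19 + 1 = 20)
(Y*(4 - 1)²)*5 = (20*(4 - 1)²)*5 = (20*3²)*5 = (20*9)*5 = 180*5 = 900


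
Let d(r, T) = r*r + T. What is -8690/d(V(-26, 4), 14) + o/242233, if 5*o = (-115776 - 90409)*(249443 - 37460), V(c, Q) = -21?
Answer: -795901411315/22043203 ≈ -36106.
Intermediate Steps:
o = -8741542971 (o = ((-115776 - 90409)*(249443 - 37460))/5 = (-206185*211983)/5 = (⅕)*(-43707714855) = -8741542971)
d(r, T) = T + r² (d(r, T) = r² + T = T + r²)
-8690/d(V(-26, 4), 14) + o/242233 = -8690/(14 + (-21)²) - 8741542971/242233 = -8690/(14 + 441) - 8741542971*1/242233 = -8690/455 - 8741542971/242233 = -8690*1/455 - 8741542971/242233 = -1738/91 - 8741542971/242233 = -795901411315/22043203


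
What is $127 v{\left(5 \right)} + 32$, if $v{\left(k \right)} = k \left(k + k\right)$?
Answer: $6382$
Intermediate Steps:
$v{\left(k \right)} = 2 k^{2}$ ($v{\left(k \right)} = k 2 k = 2 k^{2}$)
$127 v{\left(5 \right)} + 32 = 127 \cdot 2 \cdot 5^{2} + 32 = 127 \cdot 2 \cdot 25 + 32 = 127 \cdot 50 + 32 = 6350 + 32 = 6382$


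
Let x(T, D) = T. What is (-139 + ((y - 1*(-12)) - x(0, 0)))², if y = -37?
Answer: 26896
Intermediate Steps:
(-139 + ((y - 1*(-12)) - x(0, 0)))² = (-139 + ((-37 - 1*(-12)) - 1*0))² = (-139 + ((-37 + 12) + 0))² = (-139 + (-25 + 0))² = (-139 - 25)² = (-164)² = 26896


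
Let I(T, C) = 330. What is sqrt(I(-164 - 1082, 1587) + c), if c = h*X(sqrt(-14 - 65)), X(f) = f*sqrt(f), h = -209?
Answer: sqrt(330 - 209*79**(3/4)*I**(3/2)) ≈ 70.79 - 27.66*I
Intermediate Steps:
X(f) = f**(3/2)
c = -209*79**(3/4)*I**(3/2) (c = -209*(-14 - 65)**(3/4) = -209*(-79)**(3/4) = -209*79**(3/4)*I**(3/2) ≈ 3916.1 - 3916.1*I)
sqrt(I(-164 - 1082, 1587) + c) = sqrt(330 - 209*79**(3/4)*I**(3/2))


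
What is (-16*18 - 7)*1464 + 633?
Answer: -431247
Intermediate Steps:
(-16*18 - 7)*1464 + 633 = (-288 - 7)*1464 + 633 = -295*1464 + 633 = -431880 + 633 = -431247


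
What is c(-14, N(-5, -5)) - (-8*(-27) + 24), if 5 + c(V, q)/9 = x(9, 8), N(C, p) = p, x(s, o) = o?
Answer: -213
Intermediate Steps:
c(V, q) = 27 (c(V, q) = -45 + 9*8 = -45 + 72 = 27)
c(-14, N(-5, -5)) - (-8*(-27) + 24) = 27 - (-8*(-27) + 24) = 27 - (216 + 24) = 27 - 1*240 = 27 - 240 = -213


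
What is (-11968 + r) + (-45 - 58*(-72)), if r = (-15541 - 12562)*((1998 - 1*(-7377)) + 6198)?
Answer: -437655856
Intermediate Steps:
r = -437648019 (r = -28103*((1998 + 7377) + 6198) = -28103*(9375 + 6198) = -28103*15573 = -437648019)
(-11968 + r) + (-45 - 58*(-72)) = (-11968 - 437648019) + (-45 - 58*(-72)) = -437659987 + (-45 + 4176) = -437659987 + 4131 = -437655856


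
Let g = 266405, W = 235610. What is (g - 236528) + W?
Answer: 265487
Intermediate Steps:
(g - 236528) + W = (266405 - 236528) + 235610 = 29877 + 235610 = 265487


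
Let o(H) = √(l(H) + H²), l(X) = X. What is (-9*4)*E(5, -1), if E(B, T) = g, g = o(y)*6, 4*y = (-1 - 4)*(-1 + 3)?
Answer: -108*√15 ≈ -418.28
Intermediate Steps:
y = -5/2 (y = ((-1 - 4)*(-1 + 3))/4 = (-5*2)/4 = (¼)*(-10) = -5/2 ≈ -2.5000)
o(H) = √(H + H²)
g = 3*√15 (g = √(-5*(1 - 5/2)/2)*6 = √(-5/2*(-3/2))*6 = √(15/4)*6 = (√15/2)*6 = 3*√15 ≈ 11.619)
E(B, T) = 3*√15
(-9*4)*E(5, -1) = (-9*4)*(3*√15) = -108*√15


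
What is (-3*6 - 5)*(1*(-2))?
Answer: 46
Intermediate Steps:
(-3*6 - 5)*(1*(-2)) = (-18 - 5)*(-2) = -23*(-2) = 46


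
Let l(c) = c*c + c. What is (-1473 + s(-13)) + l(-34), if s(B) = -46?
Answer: -397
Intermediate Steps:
l(c) = c + c**2 (l(c) = c**2 + c = c + c**2)
(-1473 + s(-13)) + l(-34) = (-1473 - 46) - 34*(1 - 34) = -1519 - 34*(-33) = -1519 + 1122 = -397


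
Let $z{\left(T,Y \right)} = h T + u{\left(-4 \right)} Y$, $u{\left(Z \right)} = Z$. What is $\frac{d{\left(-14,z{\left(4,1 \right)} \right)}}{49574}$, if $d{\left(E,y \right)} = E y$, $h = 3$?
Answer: $- \frac{8}{3541} \approx -0.0022592$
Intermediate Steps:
$z{\left(T,Y \right)} = - 4 Y + 3 T$ ($z{\left(T,Y \right)} = 3 T - 4 Y = - 4 Y + 3 T$)
$\frac{d{\left(-14,z{\left(4,1 \right)} \right)}}{49574} = \frac{\left(-14\right) \left(\left(-4\right) 1 + 3 \cdot 4\right)}{49574} = - 14 \left(-4 + 12\right) \frac{1}{49574} = \left(-14\right) 8 \cdot \frac{1}{49574} = \left(-112\right) \frac{1}{49574} = - \frac{8}{3541}$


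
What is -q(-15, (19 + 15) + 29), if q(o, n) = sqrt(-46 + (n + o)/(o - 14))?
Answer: -I*sqrt(40078)/29 ≈ -6.9033*I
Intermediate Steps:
q(o, n) = sqrt(-46 + (n + o)/(-14 + o))
-q(-15, (19 + 15) + 29) = -sqrt((644 + ((19 + 15) + 29) - 45*(-15))/(-14 - 15)) = -sqrt((644 + (34 + 29) + 675)/(-29)) = -sqrt(-(644 + 63 + 675)/29) = -sqrt(-1/29*1382) = -sqrt(-1382/29) = -I*sqrt(40078)/29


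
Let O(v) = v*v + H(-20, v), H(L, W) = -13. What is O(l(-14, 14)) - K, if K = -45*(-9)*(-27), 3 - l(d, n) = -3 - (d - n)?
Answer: 11406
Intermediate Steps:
l(d, n) = 6 + d - n (l(d, n) = 3 - (-3 - (d - n)) = 3 - (-3 + (n - d)) = 3 - (-3 + n - d) = 3 + (3 + d - n) = 6 + d - n)
O(v) = -13 + v² (O(v) = v*v - 13 = v² - 13 = -13 + v²)
K = -10935 (K = 405*(-27) = -10935)
O(l(-14, 14)) - K = (-13 + (6 - 14 - 1*14)²) - 1*(-10935) = (-13 + (6 - 14 - 14)²) + 10935 = (-13 + (-22)²) + 10935 = (-13 + 484) + 10935 = 471 + 10935 = 11406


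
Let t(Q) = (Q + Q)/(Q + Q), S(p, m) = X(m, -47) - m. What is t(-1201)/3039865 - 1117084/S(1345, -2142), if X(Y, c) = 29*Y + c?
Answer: 17594738931/945398015 ≈ 18.611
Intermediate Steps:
X(Y, c) = c + 29*Y
S(p, m) = -47 + 28*m (S(p, m) = (-47 + 29*m) - m = -47 + 28*m)
t(Q) = 1 (t(Q) = (2*Q)/((2*Q)) = (2*Q)*(1/(2*Q)) = 1)
t(-1201)/3039865 - 1117084/S(1345, -2142) = 1/3039865 - 1117084/(-47 + 28*(-2142)) = 1*(1/3039865) - 1117084/(-47 - 59976) = 1/3039865 - 1117084/(-60023) = 1/3039865 - 1117084*(-1/60023) = 1/3039865 + 5788/311 = 17594738931/945398015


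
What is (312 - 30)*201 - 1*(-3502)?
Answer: 60184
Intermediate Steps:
(312 - 30)*201 - 1*(-3502) = 282*201 + 3502 = 56682 + 3502 = 60184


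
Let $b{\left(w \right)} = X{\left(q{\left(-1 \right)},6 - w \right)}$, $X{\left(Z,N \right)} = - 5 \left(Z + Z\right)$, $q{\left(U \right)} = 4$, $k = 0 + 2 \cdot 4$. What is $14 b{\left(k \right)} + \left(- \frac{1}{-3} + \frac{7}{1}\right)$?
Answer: $- \frac{1658}{3} \approx -552.67$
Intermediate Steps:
$k = 8$ ($k = 0 + 8 = 8$)
$X{\left(Z,N \right)} = - 10 Z$ ($X{\left(Z,N \right)} = - 5 \cdot 2 Z = - 10 Z$)
$b{\left(w \right)} = -40$ ($b{\left(w \right)} = \left(-10\right) 4 = -40$)
$14 b{\left(k \right)} + \left(- \frac{1}{-3} + \frac{7}{1}\right) = 14 \left(-40\right) + \left(- \frac{1}{-3} + \frac{7}{1}\right) = -560 + \left(\left(-1\right) \left(- \frac{1}{3}\right) + 7 \cdot 1\right) = -560 + \left(\frac{1}{3} + 7\right) = -560 + \frac{22}{3} = - \frac{1658}{3}$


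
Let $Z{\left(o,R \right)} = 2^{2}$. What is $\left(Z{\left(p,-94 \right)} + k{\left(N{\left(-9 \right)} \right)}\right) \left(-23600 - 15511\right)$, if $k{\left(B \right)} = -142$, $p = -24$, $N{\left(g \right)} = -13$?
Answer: $5397318$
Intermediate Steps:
$Z{\left(o,R \right)} = 4$
$\left(Z{\left(p,-94 \right)} + k{\left(N{\left(-9 \right)} \right)}\right) \left(-23600 - 15511\right) = \left(4 - 142\right) \left(-23600 - 15511\right) = \left(-138\right) \left(-39111\right) = 5397318$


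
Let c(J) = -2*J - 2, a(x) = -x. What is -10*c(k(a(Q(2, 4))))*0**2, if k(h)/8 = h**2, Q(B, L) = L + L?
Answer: 0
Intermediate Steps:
Q(B, L) = 2*L
k(h) = 8*h**2
c(J) = -2 - 2*J
-10*c(k(a(Q(2, 4))))*0**2 = -10*(-2 - 16*(-2*4)**2)*0**2 = -10*(-2 - 16*(-1*8)**2)*0 = -10*(-2 - 16*(-8)**2)*0 = -10*(-2 - 16*64)*0 = -10*(-2 - 2*512)*0 = -10*(-2 - 1024)*0 = -10*(-1026)*0 = 10260*0 = 0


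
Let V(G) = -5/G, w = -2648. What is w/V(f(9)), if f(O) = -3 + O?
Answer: 15888/5 ≈ 3177.6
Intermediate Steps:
w/V(f(9)) = -2648/((-5/(-3 + 9))) = -2648/((-5/6)) = -2648/((-5*⅙)) = -2648/(-⅚) = -2648*(-6/5) = 15888/5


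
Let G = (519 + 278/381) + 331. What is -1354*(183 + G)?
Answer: -533274254/381 ≈ -1.3997e+6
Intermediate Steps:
G = 324128/381 (G = (519 + 278*(1/381)) + 331 = (519 + 278/381) + 331 = 198017/381 + 331 = 324128/381 ≈ 850.73)
-1354*(183 + G) = -1354*(183 + 324128/381) = -1354*393851/381 = -533274254/381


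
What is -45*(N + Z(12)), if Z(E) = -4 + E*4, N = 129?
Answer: -7785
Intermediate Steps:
Z(E) = -4 + 4*E
-45*(N + Z(12)) = -45*(129 + (-4 + 4*12)) = -45*(129 + (-4 + 48)) = -45*(129 + 44) = -45*173 = -7785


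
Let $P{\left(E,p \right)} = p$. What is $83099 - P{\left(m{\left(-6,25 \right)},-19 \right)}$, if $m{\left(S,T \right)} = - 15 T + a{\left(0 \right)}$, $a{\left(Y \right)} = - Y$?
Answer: $83118$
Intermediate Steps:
$m{\left(S,T \right)} = - 15 T$ ($m{\left(S,T \right)} = - 15 T - 0 = - 15 T + 0 = - 15 T$)
$83099 - P{\left(m{\left(-6,25 \right)},-19 \right)} = 83099 - -19 = 83099 + 19 = 83118$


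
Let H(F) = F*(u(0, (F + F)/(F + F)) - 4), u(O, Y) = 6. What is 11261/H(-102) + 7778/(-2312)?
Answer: -50776/867 ≈ -58.565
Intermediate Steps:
H(F) = 2*F (H(F) = F*(6 - 4) = F*2 = 2*F)
11261/H(-102) + 7778/(-2312) = 11261/((2*(-102))) + 7778/(-2312) = 11261/(-204) + 7778*(-1/2312) = 11261*(-1/204) - 3889/1156 = -11261/204 - 3889/1156 = -50776/867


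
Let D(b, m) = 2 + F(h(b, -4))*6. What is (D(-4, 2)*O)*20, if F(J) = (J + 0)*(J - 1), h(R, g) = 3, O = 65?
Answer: 49400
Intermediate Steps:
F(J) = J*(-1 + J)
D(b, m) = 38 (D(b, m) = 2 + (3*(-1 + 3))*6 = 2 + (3*2)*6 = 2 + 6*6 = 2 + 36 = 38)
(D(-4, 2)*O)*20 = (38*65)*20 = 2470*20 = 49400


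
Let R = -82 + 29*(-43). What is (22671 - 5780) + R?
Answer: 15562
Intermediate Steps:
R = -1329 (R = -82 - 1247 = -1329)
(22671 - 5780) + R = (22671 - 5780) - 1329 = 16891 - 1329 = 15562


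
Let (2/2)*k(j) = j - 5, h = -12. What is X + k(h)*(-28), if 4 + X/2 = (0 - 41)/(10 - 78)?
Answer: 15953/34 ≈ 469.21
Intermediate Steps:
k(j) = -5 + j (k(j) = j - 5 = -5 + j)
X = -231/34 (X = -8 + 2*((0 - 41)/(10 - 78)) = -8 + 2*(-41/(-68)) = -8 + 2*(-41*(-1/68)) = -8 + 2*(41/68) = -8 + 41/34 = -231/34 ≈ -6.7941)
X + k(h)*(-28) = -231/34 + (-5 - 12)*(-28) = -231/34 - 17*(-28) = -231/34 + 476 = 15953/34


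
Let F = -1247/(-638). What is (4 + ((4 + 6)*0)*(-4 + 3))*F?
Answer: 86/11 ≈ 7.8182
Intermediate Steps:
F = 43/22 (F = -1247*(-1/638) = 43/22 ≈ 1.9545)
(4 + ((4 + 6)*0)*(-4 + 3))*F = (4 + ((4 + 6)*0)*(-4 + 3))*(43/22) = (4 + (10*0)*(-1))*(43/22) = (4 + 0*(-1))*(43/22) = (4 + 0)*(43/22) = 4*(43/22) = 86/11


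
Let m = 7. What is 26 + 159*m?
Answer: 1139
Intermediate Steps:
26 + 159*m = 26 + 159*7 = 26 + 1113 = 1139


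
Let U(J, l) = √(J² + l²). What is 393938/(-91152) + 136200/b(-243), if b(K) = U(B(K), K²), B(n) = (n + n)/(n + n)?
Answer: -196969/45576 + 68100*√3486784402/1743392201 ≈ -2.0152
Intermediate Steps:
B(n) = 1 (B(n) = (2*n)/((2*n)) = (2*n)*(1/(2*n)) = 1)
b(K) = √(1 + K⁴) (b(K) = √(1² + (K²)²) = √(1 + K⁴))
393938/(-91152) + 136200/b(-243) = 393938/(-91152) + 136200/(√(1 + (-243)⁴)) = 393938*(-1/91152) + 136200/(√(1 + 3486784401)) = -196969/45576 + 136200/(√3486784402) = -196969/45576 + 136200*(√3486784402/3486784402) = -196969/45576 + 68100*√3486784402/1743392201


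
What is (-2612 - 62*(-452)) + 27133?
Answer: 52545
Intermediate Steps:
(-2612 - 62*(-452)) + 27133 = (-2612 + 28024) + 27133 = 25412 + 27133 = 52545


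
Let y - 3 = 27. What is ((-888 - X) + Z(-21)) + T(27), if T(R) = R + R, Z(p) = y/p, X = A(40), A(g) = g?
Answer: -6128/7 ≈ -875.43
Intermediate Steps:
y = 30 (y = 3 + 27 = 30)
X = 40
Z(p) = 30/p
T(R) = 2*R
((-888 - X) + Z(-21)) + T(27) = ((-888 - 1*40) + 30/(-21)) + 2*27 = ((-888 - 40) + 30*(-1/21)) + 54 = (-928 - 10/7) + 54 = -6506/7 + 54 = -6128/7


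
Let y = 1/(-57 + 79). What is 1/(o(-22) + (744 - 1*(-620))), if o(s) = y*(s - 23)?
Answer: 22/29963 ≈ 0.00073424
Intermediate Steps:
y = 1/22 ≈ 0.045455
o(s) = -23/22 + s/22 (o(s) = (s - 23)/22 = (-23 + s)/22 = -23/22 + s/22)
1/(o(-22) + (744 - 1*(-620))) = 1/((-23/22 + (1/22)*(-22)) + (744 - 1*(-620))) = 1/((-23/22 - 1) + (744 + 620)) = 1/(-45/22 + 1364) = 1/(29963/22) = 22/29963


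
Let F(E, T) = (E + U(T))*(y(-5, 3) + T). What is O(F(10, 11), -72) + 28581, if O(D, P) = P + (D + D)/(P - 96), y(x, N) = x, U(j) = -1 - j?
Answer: 199564/7 ≈ 28509.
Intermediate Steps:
F(E, T) = (-5 + T)*(-1 + E - T) (F(E, T) = (E + (-1 - T))*(-5 + T) = (-1 + E - T)*(-5 + T) = (-5 + T)*(-1 + E - T))
O(D, P) = P + 2*D/(-96 + P) (O(D, P) = P + (2*D)/(-96 + P) = P + 2*D/(-96 + P))
O(F(10, 11), -72) + 28581 = ((-72)**2 - 96*(-72) + 2*(5 - 1*11**2 - 5*10 + 4*11 + 10*11))/(-96 - 72) + 28581 = (5184 + 6912 + 2*(5 - 1*121 - 50 + 44 + 110))/(-168) + 28581 = -(5184 + 6912 + 2*(5 - 121 - 50 + 44 + 110))/168 + 28581 = -(5184 + 6912 + 2*(-12))/168 + 28581 = -(5184 + 6912 - 24)/168 + 28581 = -1/168*12072 + 28581 = -503/7 + 28581 = 199564/7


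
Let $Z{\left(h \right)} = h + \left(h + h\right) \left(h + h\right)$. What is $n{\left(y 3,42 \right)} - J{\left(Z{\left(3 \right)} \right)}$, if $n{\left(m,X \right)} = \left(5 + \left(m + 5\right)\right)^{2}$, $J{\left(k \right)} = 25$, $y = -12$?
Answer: $651$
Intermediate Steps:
$Z{\left(h \right)} = h + 4 h^{2}$ ($Z{\left(h \right)} = h + 2 h 2 h = h + 4 h^{2}$)
$n{\left(m,X \right)} = \left(10 + m\right)^{2}$ ($n{\left(m,X \right)} = \left(5 + \left(5 + m\right)\right)^{2} = \left(10 + m\right)^{2}$)
$n{\left(y 3,42 \right)} - J{\left(Z{\left(3 \right)} \right)} = \left(10 - 36\right)^{2} - 25 = \left(-26\right)^{2} - 25 = 676 - 25 = 651$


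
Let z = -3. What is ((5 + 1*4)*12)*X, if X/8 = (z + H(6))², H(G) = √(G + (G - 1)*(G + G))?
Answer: 64800 - 5184*√66 ≈ 22685.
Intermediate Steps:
H(G) = √(G + 2*G*(-1 + G)) (H(G) = √(G + (-1 + G)*(2*G)) = √(G + 2*G*(-1 + G)))
X = 8*(-3 + √66)² (X = 8*(-3 + √(6*(-1 + 2*6)))² = 8*(-3 + √(6*(-1 + 12)))² = 8*(-3 + √(6*11))² = 8*(-3 + √66)² ≈ 210.05)
((5 + 1*4)*12)*X = ((5 + 1*4)*12)*(600 - 48*√66) = ((5 + 4)*12)*(600 - 48*√66) = (9*12)*(600 - 48*√66) = 108*(600 - 48*√66) = 64800 - 5184*√66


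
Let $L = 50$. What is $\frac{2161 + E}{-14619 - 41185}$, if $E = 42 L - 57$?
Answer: $- \frac{1051}{13951} \approx -0.075335$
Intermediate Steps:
$E = 2043$ ($E = 42 \cdot 50 - 57 = 2100 - 57 = 2043$)
$\frac{2161 + E}{-14619 - 41185} = \frac{2161 + 2043}{-14619 - 41185} = \frac{4204}{-55804} = 4204 \left(- \frac{1}{55804}\right) = - \frac{1051}{13951}$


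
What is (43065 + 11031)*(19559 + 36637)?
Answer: 3039978816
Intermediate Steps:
(43065 + 11031)*(19559 + 36637) = 54096*56196 = 3039978816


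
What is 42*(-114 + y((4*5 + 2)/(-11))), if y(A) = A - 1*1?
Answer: -4914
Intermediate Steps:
y(A) = -1 + A (y(A) = A - 1 = -1 + A)
42*(-114 + y((4*5 + 2)/(-11))) = 42*(-114 + (-1 + (4*5 + 2)/(-11))) = 42*(-114 + (-1 + (20 + 2)*(-1/11))) = 42*(-114 + (-1 + 22*(-1/11))) = 42*(-114 + (-1 - 2)) = 42*(-114 - 3) = 42*(-117) = -4914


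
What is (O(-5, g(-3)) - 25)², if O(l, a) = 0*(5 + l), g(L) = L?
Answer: 625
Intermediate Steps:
O(l, a) = 0
(O(-5, g(-3)) - 25)² = (0 - 25)² = (-25)² = 625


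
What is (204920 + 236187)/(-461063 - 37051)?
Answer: -441107/498114 ≈ -0.88555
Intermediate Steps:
(204920 + 236187)/(-461063 - 37051) = 441107/(-498114) = 441107*(-1/498114) = -441107/498114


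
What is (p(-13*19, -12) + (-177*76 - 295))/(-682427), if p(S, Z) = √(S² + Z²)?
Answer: 13747/682427 - √61153/682427 ≈ 0.019782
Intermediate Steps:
(p(-13*19, -12) + (-177*76 - 295))/(-682427) = (√((-13*19)² + (-12)²) + (-177*76 - 295))/(-682427) = (√((-247)² + 144) + (-13452 - 295))*(-1/682427) = (√(61009 + 144) - 13747)*(-1/682427) = (√61153 - 13747)*(-1/682427) = (-13747 + √61153)*(-1/682427) = 13747/682427 - √61153/682427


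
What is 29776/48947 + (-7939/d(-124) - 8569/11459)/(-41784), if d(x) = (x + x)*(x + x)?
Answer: 292294185931712281/480468497500146176 ≈ 0.60835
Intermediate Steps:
d(x) = 4*x**2 (d(x) = (2*x)*(2*x) = 4*x**2)
29776/48947 + (-7939/d(-124) - 8569/11459)/(-41784) = 29776/48947 + (-7939/(4*(-124)**2) - 8569/11459)/(-41784) = 29776*(1/48947) + (-7939/(4*15376) - 8569*1/11459)*(-1/41784) = 29776/48947 + (-7939/61504 - 8569/11459)*(-1/41784) = 29776/48947 - 618000777/704774336*(-1/41784) = 29776/48947 + 206000259/9816096951808 = 292294185931712281/480468497500146176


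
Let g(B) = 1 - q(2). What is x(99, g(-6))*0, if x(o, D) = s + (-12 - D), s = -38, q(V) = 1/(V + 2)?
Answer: 0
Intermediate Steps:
q(V) = 1/(2 + V)
g(B) = ¾ (g(B) = 1 - 1/(2 + 2) = 1 - 1/4 = 1 - 1*¼ = 1 - ¼ = ¾)
x(o, D) = -50 - D (x(o, D) = -38 + (-12 - D) = -50 - D)
x(99, g(-6))*0 = (-50 - 1*¾)*0 = (-50 - ¾)*0 = -203/4*0 = 0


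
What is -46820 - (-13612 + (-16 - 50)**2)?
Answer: -37564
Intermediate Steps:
-46820 - (-13612 + (-16 - 50)**2) = -46820 - (-13612 + (-66)**2) = -46820 - (-13612 + 4356) = -46820 - 1*(-9256) = -46820 + 9256 = -37564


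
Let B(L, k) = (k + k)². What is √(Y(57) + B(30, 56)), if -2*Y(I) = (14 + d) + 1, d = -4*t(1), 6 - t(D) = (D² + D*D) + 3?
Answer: √50154/2 ≈ 111.98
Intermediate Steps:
B(L, k) = 4*k² (B(L, k) = (2*k)² = 4*k²)
t(D) = 3 - 2*D² (t(D) = 6 - ((D² + D*D) + 3) = 6 - ((D² + D²) + 3) = 6 - (2*D² + 3) = 6 - (3 + 2*D²) = 6 + (-3 - 2*D²) = 3 - 2*D²)
d = -4 (d = -4*(3 - 2*1²) = -4*(3 - 2*1) = -4*(3 - 2) = -4*1 = -4)
Y(I) = -11/2 (Y(I) = -((14 - 4) + 1)/2 = -(10 + 1)/2 = -½*11 = -11/2)
√(Y(57) + B(30, 56)) = √(-11/2 + 4*56²) = √(-11/2 + 4*3136) = √(-11/2 + 12544) = √(25077/2) = √50154/2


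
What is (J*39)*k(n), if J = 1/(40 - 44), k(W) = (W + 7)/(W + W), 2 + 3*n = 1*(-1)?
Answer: 117/4 ≈ 29.250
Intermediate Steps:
n = -1 (n = -2/3 + (1*(-1))/3 = -2/3 + (1/3)*(-1) = -2/3 - 1/3 = -1)
k(W) = (7 + W)/(2*W) (k(W) = (7 + W)/((2*W)) = (7 + W)*(1/(2*W)) = (7 + W)/(2*W))
J = -1/4 (J = 1/(-4) = -1/4 ≈ -0.25000)
(J*39)*k(n) = (-1/4*39)*((1/2)*(7 - 1)/(-1)) = -39*(-1)*6/8 = -39/4*(-3) = 117/4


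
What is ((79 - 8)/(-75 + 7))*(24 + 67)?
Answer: -6461/68 ≈ -95.015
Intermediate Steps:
((79 - 8)/(-75 + 7))*(24 + 67) = (71/(-68))*91 = (71*(-1/68))*91 = -71/68*91 = -6461/68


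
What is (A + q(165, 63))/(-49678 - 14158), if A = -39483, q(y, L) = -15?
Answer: 19749/31918 ≈ 0.61874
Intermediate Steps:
(A + q(165, 63))/(-49678 - 14158) = (-39483 - 15)/(-49678 - 14158) = -39498/(-63836) = -39498*(-1/63836) = 19749/31918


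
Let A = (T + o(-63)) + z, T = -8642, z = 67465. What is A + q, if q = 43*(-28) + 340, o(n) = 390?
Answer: 58349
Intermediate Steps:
A = 59213 (A = (-8642 + 390) + 67465 = -8252 + 67465 = 59213)
q = -864 (q = -1204 + 340 = -864)
A + q = 59213 - 864 = 58349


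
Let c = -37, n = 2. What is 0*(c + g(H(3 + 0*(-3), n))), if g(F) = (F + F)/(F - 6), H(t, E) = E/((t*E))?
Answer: 0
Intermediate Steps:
H(t, E) = 1/t (H(t, E) = E/((E*t)) = E*(1/(E*t)) = 1/t)
g(F) = 2*F/(-6 + F) (g(F) = (2*F)/(-6 + F) = 2*F/(-6 + F))
0*(c + g(H(3 + 0*(-3), n))) = 0*(-37 + 2/((3 + 0*(-3))*(-6 + 1/(3 + 0*(-3))))) = 0*(-37 + 2/((3 + 0)*(-6 + 1/(3 + 0)))) = 0*(-37 + 2/(3*(-6 + 1/3))) = 0*(-37 + 2*(⅓)/(-6 + ⅓)) = 0*(-37 + 2*(⅓)/(-17/3)) = 0*(-37 + 2*(⅓)*(-3/17)) = 0*(-37 - 2/17) = 0*(-631/17) = 0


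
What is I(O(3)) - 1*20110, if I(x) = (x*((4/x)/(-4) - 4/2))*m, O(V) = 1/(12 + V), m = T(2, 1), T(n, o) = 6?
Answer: -100584/5 ≈ -20117.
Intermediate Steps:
m = 6
I(x) = 6*x*(-2 - 1/x) (I(x) = (x*((4/x)/(-4) - 4/2))*6 = (x*((4/x)*(-¼) - 4*½))*6 = (x*(-1/x - 2))*6 = (x*(-2 - 1/x))*6 = 6*x*(-2 - 1/x))
I(O(3)) - 1*20110 = (-6 - 12/(12 + 3)) - 1*20110 = (-6 - 12/15) - 20110 = (-6 - 12*1/15) - 20110 = (-6 - ⅘) - 20110 = -34/5 - 20110 = -100584/5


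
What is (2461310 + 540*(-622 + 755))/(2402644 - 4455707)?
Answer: -2533130/2053063 ≈ -1.2338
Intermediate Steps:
(2461310 + 540*(-622 + 755))/(2402644 - 4455707) = (2461310 + 540*133)/(-2053063) = (2461310 + 71820)*(-1/2053063) = 2533130*(-1/2053063) = -2533130/2053063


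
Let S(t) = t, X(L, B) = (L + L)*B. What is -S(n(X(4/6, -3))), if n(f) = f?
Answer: 4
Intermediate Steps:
X(L, B) = 2*B*L (X(L, B) = (2*L)*B = 2*B*L)
-S(n(X(4/6, -3))) = -2*(-3)*4/6 = -2*(-3)*4*(1/6) = -2*(-3)*2/3 = -1*(-4) = 4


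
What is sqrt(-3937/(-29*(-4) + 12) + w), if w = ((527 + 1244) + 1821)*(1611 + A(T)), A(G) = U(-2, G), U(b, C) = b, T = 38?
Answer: sqrt(1479551294)/16 ≈ 2404.1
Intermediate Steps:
A(G) = -2
w = 5779528 (w = ((527 + 1244) + 1821)*(1611 - 2) = (1771 + 1821)*1609 = 3592*1609 = 5779528)
sqrt(-3937/(-29*(-4) + 12) + w) = sqrt(-3937/(-29*(-4) + 12) + 5779528) = sqrt(-3937/(116 + 12) + 5779528) = sqrt(-3937/128 + 5779528) = sqrt(739775647/128) = sqrt(1479551294)/16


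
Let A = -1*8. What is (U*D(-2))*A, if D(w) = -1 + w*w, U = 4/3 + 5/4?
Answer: -62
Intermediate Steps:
U = 31/12 (U = 4*(⅓) + 5*(¼) = 4/3 + 5/4 = 31/12 ≈ 2.5833)
A = -8
D(w) = -1 + w²
(U*D(-2))*A = (31*(-1 + (-2)²)/12)*(-8) = (31*(-1 + 4)/12)*(-8) = ((31/12)*3)*(-8) = (31/4)*(-8) = -62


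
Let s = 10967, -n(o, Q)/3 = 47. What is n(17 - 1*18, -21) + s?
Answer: 10826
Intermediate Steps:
n(o, Q) = -141 (n(o, Q) = -3*47 = -141)
n(17 - 1*18, -21) + s = -141 + 10967 = 10826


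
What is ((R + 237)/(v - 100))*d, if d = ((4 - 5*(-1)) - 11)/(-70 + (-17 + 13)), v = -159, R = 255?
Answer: -492/9583 ≈ -0.051341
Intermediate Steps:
d = 1/37 (d = ((4 + 5) - 11)/(-70 - 4) = (9 - 11)/(-74) = -2*(-1/74) = 1/37 ≈ 0.027027)
((R + 237)/(v - 100))*d = ((255 + 237)/(-159 - 100))*(1/37) = (492/(-259))*(1/37) = (492*(-1/259))*(1/37) = -492/259*1/37 = -492/9583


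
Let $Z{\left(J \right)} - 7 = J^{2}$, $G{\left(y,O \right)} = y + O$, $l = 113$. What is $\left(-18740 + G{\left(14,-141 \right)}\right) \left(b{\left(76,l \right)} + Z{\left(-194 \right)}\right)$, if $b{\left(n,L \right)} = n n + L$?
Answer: $-821318244$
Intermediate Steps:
$G{\left(y,O \right)} = O + y$
$b{\left(n,L \right)} = L + n^{2}$ ($b{\left(n,L \right)} = n^{2} + L = L + n^{2}$)
$Z{\left(J \right)} = 7 + J^{2}$
$\left(-18740 + G{\left(14,-141 \right)}\right) \left(b{\left(76,l \right)} + Z{\left(-194 \right)}\right) = \left(-18740 + \left(-141 + 14\right)\right) \left(\left(113 + 76^{2}\right) + \left(7 + \left(-194\right)^{2}\right)\right) = \left(-18740 - 127\right) \left(\left(113 + 5776\right) + \left(7 + 37636\right)\right) = - 18867 \left(5889 + 37643\right) = \left(-18867\right) 43532 = -821318244$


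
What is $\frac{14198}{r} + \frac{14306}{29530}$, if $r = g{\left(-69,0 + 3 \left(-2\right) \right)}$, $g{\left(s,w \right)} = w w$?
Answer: $\frac{104945489}{265770} \approx 394.87$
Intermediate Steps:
$g{\left(s,w \right)} = w^{2}$
$r = 36$ ($r = \left(0 + 3 \left(-2\right)\right)^{2} = \left(0 - 6\right)^{2} = \left(-6\right)^{2} = 36$)
$\frac{14198}{r} + \frac{14306}{29530} = \frac{14198}{36} + \frac{14306}{29530} = 14198 \cdot \frac{1}{36} + 14306 \cdot \frac{1}{29530} = \frac{7099}{18} + \frac{7153}{14765} = \frac{104945489}{265770}$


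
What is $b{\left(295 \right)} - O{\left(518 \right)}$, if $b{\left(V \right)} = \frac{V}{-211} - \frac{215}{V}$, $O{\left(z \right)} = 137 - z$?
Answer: $\frac{4716591}{12449} \approx 378.87$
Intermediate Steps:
$b{\left(V \right)} = - \frac{215}{V} - \frac{V}{211}$ ($b{\left(V \right)} = V \left(- \frac{1}{211}\right) - \frac{215}{V} = - \frac{V}{211} - \frac{215}{V} = - \frac{215}{V} - \frac{V}{211}$)
$b{\left(295 \right)} - O{\left(518 \right)} = \left(- \frac{215}{295} - \frac{295}{211}\right) - \left(137 - 518\right) = \left(\left(-215\right) \frac{1}{295} - \frac{295}{211}\right) - \left(137 - 518\right) = \left(- \frac{43}{59} - \frac{295}{211}\right) - -381 = - \frac{26478}{12449} + 381 = \frac{4716591}{12449}$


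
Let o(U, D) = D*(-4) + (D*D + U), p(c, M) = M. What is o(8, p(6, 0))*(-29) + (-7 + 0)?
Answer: -239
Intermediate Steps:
o(U, D) = U + D**2 - 4*D (o(U, D) = -4*D + (D**2 + U) = -4*D + (U + D**2) = U + D**2 - 4*D)
o(8, p(6, 0))*(-29) + (-7 + 0) = (8 + 0**2 - 4*0)*(-29) + (-7 + 0) = (8 + 0 + 0)*(-29) - 7 = 8*(-29) - 7 = -232 - 7 = -239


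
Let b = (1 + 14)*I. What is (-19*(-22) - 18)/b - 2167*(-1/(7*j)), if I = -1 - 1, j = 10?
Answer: 3701/210 ≈ 17.624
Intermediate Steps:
I = -2
b = -30 (b = (1 + 14)*(-2) = 15*(-2) = -30)
(-19*(-22) - 18)/b - 2167*(-1/(7*j)) = (-19*(-22) - 18)/(-30) - 2167/(10*(-7)) = (418 - 18)*(-1/30) - 2167/(-70) = 400*(-1/30) - 2167*(-1/70) = -40/3 + 2167/70 = 3701/210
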